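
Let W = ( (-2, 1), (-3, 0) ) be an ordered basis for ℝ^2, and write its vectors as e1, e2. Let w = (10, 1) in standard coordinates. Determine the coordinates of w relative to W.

(1, -4)

[w]_W is the unique c with M c = w, where M has columns e1, e2.
System: -2c_1 - 3c_2 = 10, c_1 + 0c_2 = 1; solving gives c_1 = 1, c_2 = -4.
Check: e1 - 4e2 = (10, 1).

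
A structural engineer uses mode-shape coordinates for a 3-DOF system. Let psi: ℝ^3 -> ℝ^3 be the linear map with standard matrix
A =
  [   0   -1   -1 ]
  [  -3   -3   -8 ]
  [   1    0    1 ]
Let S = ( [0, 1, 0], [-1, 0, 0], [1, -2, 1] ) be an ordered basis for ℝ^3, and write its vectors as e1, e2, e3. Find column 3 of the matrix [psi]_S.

[-1, 1, 2]

Compute psi(e3) = A e3 = [1, -5, 2] in standard coordinates.
Then write this in S-coordinates: solve for y in y_1 e1 + ... + y_3 e3 = [1, -5, 2].
This gives y = [-1, 1, 2], which is column 3 of [psi]_S.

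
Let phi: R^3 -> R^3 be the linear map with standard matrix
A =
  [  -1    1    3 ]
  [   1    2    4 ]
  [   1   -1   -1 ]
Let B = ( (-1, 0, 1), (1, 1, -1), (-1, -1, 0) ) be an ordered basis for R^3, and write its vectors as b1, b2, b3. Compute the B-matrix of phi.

Let P have columns b1, ..., b3. Then [phi]_B = P^(-1) A P.
Here det P = 1, so P^(-1) is integer; computing A P first and then P^(-1)(A P) gives [[-1, 2, -3], [1, 1, -3], [-2, 2, 0]].

[[-1, 2, -3], [1, 1, -3], [-2, 2, 0]]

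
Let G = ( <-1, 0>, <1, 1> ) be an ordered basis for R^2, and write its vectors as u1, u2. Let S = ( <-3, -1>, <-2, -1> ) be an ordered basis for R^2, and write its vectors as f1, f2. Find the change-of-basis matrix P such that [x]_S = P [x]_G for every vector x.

[[1, 1], [-1, -2]]

Column j of P is [uj]_S, since P maps G-coordinates to S-coordinates.
Expressing u1 in S: u1 = f1 - f2, so column 1 of P is <1, -1>.
Doing the same for each uj gives P = [[1, 1], [-1, -2]].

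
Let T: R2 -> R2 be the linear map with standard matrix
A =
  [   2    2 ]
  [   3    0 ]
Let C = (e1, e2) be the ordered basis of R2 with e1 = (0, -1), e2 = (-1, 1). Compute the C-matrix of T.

[[2, 3], [2, 0]]

Let P have columns e1, e2. Then [T]_C = P^(-1) A P.
Here det P = -1, so P^(-1) is integer; computing A P first and then P^(-1)(A P) gives [[2, 3], [2, 0]].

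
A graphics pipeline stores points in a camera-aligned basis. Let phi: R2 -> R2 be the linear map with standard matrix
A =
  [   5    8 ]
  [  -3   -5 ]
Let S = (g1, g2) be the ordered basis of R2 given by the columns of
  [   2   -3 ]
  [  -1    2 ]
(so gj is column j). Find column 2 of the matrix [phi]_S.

[-1, -1]

Column 2 of [phi]_S is the S-coordinate vector of phi(g2).
In standard coordinates phi(g2) = A g2 = [1, -1].
Converting to S: [1, -1] = -g1 - g2, so the coordinate vector is [-1, -1].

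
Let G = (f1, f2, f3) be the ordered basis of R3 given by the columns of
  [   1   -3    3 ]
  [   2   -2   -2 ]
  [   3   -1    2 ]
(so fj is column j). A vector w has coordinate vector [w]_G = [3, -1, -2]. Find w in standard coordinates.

[0, 12, 6]

By definition w = 3f1 - f2 - 2f3.
Summing componentwise gives [0, 12, 6].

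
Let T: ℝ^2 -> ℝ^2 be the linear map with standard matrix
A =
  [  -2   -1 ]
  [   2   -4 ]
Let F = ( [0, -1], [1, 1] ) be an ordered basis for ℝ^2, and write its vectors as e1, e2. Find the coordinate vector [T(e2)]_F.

Column 2 of [T]_F is the F-coordinate vector of T(e2).
In standard coordinates T(e2) = A e2 = [-3, -2].
Converting to F: [-3, -2] = -e1 - 3e2, so the coordinate vector is [-1, -3].

[-1, -3]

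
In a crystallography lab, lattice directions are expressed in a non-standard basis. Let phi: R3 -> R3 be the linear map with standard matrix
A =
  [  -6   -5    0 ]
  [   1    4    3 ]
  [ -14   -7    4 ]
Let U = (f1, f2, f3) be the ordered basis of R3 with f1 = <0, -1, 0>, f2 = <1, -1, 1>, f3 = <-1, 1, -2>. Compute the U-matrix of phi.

Let P have columns f1, ..., f3. Then [phi]_U = P^(-1) A P.
Here det P = -1, so P^(-1) is integer; computing A P first and then P^(-1)(A P) gives [[-1, 1, 2], [3, 1, 3], [-2, 2, 2]].

[[-1, 1, 2], [3, 1, 3], [-2, 2, 2]]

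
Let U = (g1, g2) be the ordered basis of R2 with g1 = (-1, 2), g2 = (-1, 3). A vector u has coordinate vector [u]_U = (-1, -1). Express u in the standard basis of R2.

u = M [u]_U, where M has columns g1, g2.
Carrying out the matrix-vector product, u = (2, -5).

(2, -5)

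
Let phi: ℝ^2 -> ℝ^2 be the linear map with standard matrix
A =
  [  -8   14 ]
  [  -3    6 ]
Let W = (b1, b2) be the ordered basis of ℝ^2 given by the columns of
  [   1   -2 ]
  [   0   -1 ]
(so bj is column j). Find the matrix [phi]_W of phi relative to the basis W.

[[-2, 2], [3, 0]]

Let P have columns b1, b2. Then [phi]_W = P^(-1) A P.
Here det P = -1, so P^(-1) is integer; computing A P first and then P^(-1)(A P) gives [[-2, 2], [3, 0]].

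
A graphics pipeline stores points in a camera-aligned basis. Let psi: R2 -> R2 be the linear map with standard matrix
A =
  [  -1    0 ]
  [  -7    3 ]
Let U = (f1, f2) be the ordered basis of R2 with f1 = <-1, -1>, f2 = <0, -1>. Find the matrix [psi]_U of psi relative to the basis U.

[[-1, 0], [-3, 3]]

Let P have columns f1, f2. Then [psi]_U = P^(-1) A P.
Here det P = 1, so P^(-1) is integer; computing A P first and then P^(-1)(A P) gives [[-1, 0], [-3, 3]].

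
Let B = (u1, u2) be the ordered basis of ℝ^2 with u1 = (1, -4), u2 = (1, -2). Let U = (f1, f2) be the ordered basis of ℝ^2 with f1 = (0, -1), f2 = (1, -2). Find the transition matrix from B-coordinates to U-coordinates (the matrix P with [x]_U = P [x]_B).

[[2, 0], [1, 1]]

Let M have columns uj and N have columns fj. Then for every x, N [x]_U = x = M [x]_B, so P = N^(-1) M.
Since det N = 1, N^(-1) has integer entries; multiplying gives P = [[2, 0], [1, 1]].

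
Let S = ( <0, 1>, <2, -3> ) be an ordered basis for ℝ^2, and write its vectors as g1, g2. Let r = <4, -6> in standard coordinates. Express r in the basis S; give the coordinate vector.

We seek scalars with c_1 g1 + c_2 g2 = r; equivalently solve M c = r where the columns of M are g1, g2.
System: 0c_1 + 2c_2 = 4, c_1 - 3c_2 = -6; solving gives c_1 = 0, c_2 = 2.
Check: 0·g1 + 2g2 = <4, -6>.

<0, 2>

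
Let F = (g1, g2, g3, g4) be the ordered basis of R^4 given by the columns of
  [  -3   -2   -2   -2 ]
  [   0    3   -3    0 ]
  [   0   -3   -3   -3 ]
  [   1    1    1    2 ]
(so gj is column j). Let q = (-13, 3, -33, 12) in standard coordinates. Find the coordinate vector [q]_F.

(-3, 4, 3, 4)

[q]_F is the unique c with M c = q, where M has columns g1, ..., g4.
Row-reducing the augmented matrix [M | q] gives c = (-3, 4, 3, 4).
Check: -3g1 + 4g2 + 3g3 + 4g4 = (-13, 3, -33, 12).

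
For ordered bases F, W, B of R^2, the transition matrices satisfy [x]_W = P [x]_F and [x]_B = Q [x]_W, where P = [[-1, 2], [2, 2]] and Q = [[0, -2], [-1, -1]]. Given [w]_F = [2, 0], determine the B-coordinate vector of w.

Composing the changes, [w]_B = Q P [w]_F.
Q P = [[-4, -4], [-1, -4]]; applying this to [2, 0] gives [-8, -2].

[-8, -2]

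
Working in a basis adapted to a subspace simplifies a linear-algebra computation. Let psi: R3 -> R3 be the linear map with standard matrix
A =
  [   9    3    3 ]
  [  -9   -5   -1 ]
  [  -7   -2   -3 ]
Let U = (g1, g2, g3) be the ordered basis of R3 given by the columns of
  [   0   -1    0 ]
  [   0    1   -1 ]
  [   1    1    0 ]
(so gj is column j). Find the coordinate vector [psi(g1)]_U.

(0, -3, -2)

Compute psi(g1) = A g1 = (3, -1, -3) in standard coordinates.
Then write this in U-coordinates: solve for y in y_1 g1 + ... + y_3 g3 = (3, -1, -3).
This gives y = (0, -3, -2), which is column 1 of [psi]_U.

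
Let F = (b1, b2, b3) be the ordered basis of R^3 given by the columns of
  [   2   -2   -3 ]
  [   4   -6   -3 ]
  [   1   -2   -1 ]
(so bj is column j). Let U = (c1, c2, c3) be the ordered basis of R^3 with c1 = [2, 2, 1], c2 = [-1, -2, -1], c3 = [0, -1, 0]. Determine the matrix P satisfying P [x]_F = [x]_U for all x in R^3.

Column j of P is [bj]_U, since P maps F-coordinates to U-coordinates.
Expressing b1 in U: b1 = c1 + 0·c2 - 2c3, so column 1 of P is [1, 0, -2].
Doing the same for each bj gives P = [[1, 0, -2], [0, 2, -1], [-2, 2, 1]].

[[1, 0, -2], [0, 2, -1], [-2, 2, 1]]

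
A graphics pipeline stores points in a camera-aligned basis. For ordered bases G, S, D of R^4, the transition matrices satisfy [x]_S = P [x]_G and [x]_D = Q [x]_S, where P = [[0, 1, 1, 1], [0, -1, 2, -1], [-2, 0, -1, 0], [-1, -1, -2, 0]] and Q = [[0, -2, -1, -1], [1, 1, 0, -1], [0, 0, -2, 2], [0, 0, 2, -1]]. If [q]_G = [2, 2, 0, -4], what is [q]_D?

First [q]_S = P [q]_G = [-2, 2, -4, -4].
Then [q]_D = Q [q]_S = [4, 4, 0, -4].

[4, 4, 0, -4]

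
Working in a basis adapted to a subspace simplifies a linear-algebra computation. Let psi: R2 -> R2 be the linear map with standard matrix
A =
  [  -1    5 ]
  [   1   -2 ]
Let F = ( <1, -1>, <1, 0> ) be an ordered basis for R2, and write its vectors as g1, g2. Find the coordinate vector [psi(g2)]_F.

<-1, 0>

Compute psi(g2) = A g2 = <-1, 1> in standard coordinates.
Then write this in F-coordinates: solve for y in y_1 g1 + y_2 g2 = <-1, 1>.
This gives y = <-1, 0>, which is column 2 of [psi]_F.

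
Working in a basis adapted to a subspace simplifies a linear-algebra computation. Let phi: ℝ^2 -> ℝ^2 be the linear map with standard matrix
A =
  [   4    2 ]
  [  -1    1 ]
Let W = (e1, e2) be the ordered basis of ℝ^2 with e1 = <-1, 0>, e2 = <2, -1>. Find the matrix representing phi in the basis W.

The j-th column of [phi]_W is [phi(ej)]_W.
phi(e1) = A e1 = <-4, 1> = 2e1 - e2, so column 1 is <2, -1>.
Repeating for e2 and assembling the columns gives [[2, 0], [-1, 3]].

[[2, 0], [-1, 3]]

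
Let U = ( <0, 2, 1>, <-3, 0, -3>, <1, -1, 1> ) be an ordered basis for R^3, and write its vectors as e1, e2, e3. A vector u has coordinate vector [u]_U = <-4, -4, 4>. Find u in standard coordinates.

<16, -12, 12>

u = M [u]_U, where M has columns e1, ..., e3.
Carrying out the matrix-vector product, u = <16, -12, 12>.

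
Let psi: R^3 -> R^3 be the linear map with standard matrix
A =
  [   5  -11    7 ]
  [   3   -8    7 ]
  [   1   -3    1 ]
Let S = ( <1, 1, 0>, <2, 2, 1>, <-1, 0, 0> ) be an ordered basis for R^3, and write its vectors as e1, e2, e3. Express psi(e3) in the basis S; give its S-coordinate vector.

<-1, -1, 2>

Column 3 of [psi]_S is the S-coordinate vector of psi(e3).
In standard coordinates psi(e3) = A e3 = <-5, -3, -1>.
Converting to S: <-5, -3, -1> = -e1 - e2 + 2e3, so the coordinate vector is <-1, -1, 2>.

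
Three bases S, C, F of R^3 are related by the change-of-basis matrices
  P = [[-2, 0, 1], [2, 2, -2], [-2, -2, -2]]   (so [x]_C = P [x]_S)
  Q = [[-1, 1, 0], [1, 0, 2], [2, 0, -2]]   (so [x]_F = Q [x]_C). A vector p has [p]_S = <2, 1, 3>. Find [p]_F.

First [p]_C = P [p]_S = <-1, 0, -12>.
Then [p]_F = Q [p]_C = <1, -25, 22>.

<1, -25, 22>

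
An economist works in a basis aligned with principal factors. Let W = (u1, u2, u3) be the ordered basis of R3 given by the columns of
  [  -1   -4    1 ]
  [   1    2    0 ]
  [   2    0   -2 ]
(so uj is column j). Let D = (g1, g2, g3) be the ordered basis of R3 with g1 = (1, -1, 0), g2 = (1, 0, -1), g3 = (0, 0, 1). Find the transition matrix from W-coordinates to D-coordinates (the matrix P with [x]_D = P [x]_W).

[[-1, -2, 0], [0, -2, 1], [2, -2, -1]]

Column j of P is [uj]_D, since P maps W-coordinates to D-coordinates.
Expressing u1 in D: u1 = -g1 + 0·g2 + 2g3, so column 1 of P is (-1, 0, 2).
Doing the same for each uj gives P = [[-1, -2, 0], [0, -2, 1], [2, -2, -1]].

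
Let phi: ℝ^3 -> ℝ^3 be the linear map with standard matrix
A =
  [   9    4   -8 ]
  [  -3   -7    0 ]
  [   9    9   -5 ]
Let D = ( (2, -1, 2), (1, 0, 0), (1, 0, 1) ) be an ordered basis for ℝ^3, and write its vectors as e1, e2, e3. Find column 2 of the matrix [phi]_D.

(3, 0, 3)

Compute phi(e2) = A e2 = (9, -3, 9) in standard coordinates.
Then write this in D-coordinates: solve for y in y_1 e1 + ... + y_3 e3 = (9, -3, 9).
This gives y = (3, 0, 3), which is column 2 of [phi]_D.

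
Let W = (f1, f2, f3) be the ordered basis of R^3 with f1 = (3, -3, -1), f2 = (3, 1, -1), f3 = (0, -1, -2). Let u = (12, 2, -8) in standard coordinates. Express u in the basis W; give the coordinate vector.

(0, 4, 2)

Write u = c_1 f1 + ... + c_3 f3 and solve for the c_i.
Gaussian elimination on [M | u] yields c = (0, 4, 2).
Check: 0·f1 + 4f2 + 2f3 = (12, 2, -8).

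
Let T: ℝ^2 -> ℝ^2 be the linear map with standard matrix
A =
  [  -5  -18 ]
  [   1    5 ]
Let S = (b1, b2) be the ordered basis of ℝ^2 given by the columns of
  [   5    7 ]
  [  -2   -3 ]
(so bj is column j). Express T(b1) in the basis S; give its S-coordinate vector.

(-2, 3)

Column 1 of [T]_S is the S-coordinate vector of T(b1).
In standard coordinates T(b1) = A b1 = (11, -5).
Converting to S: (11, -5) = -2b1 + 3b2, so the coordinate vector is (-2, 3).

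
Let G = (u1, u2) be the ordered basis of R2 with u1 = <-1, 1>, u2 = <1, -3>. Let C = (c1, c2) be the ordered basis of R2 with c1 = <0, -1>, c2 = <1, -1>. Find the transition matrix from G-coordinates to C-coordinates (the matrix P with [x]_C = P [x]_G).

[[0, 2], [-1, 1]]

Take x = uj: its G-coordinates are the j-th standard unit vector, so P e_j — column j of P — equals [uj]_C.
u1 = 0·c1 - c2, giving column 1 = <0, -1>; repeating for each j gives P = [[0, 2], [-1, 1]].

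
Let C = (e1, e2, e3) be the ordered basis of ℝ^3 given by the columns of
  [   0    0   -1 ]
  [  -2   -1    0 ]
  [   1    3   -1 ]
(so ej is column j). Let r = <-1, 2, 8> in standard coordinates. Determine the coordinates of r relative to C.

Write r = c_1 e1 + ... + c_3 e3 and solve for the c_i.
Row-reducing the augmented matrix [M | r] gives c = (-3, 4, 1).
Check: -3e1 + 4e2 + e3 = <-1, 2, 8>.

<-3, 4, 1>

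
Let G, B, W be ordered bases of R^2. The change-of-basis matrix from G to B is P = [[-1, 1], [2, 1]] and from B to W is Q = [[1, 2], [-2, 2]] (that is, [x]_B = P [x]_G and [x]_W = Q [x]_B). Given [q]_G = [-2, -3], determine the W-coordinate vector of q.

Composing the changes, [q]_W = Q P [q]_G.
Q P = [[3, 3], [6, 0]]; applying this to [-2, -3] gives [-15, -12].

[-15, -12]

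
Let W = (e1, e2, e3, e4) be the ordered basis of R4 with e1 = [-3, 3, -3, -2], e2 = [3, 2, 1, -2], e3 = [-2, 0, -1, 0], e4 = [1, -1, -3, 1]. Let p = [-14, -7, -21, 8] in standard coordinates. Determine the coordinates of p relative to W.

Write p = c_1 e1 + ... + c_4 e4 and solve for the c_i.
Solving this 4x4 system gives c = (1, -3, 3, 4).
Check: e1 - 3e2 + 3e3 + 4e4 = [-14, -7, -21, 8].

[1, -3, 3, 4]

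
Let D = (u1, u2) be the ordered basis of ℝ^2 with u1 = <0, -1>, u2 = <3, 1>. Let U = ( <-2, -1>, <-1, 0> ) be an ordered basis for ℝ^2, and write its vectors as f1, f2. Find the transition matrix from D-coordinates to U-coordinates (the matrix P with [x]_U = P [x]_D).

Take x = uj: its D-coordinates are the j-th standard unit vector, so P e_j — column j of P — equals [uj]_U.
u1 = f1 - 2f2, giving column 1 = <1, -2>; repeating for each j gives P = [[1, -1], [-2, -1]].

[[1, -1], [-2, -1]]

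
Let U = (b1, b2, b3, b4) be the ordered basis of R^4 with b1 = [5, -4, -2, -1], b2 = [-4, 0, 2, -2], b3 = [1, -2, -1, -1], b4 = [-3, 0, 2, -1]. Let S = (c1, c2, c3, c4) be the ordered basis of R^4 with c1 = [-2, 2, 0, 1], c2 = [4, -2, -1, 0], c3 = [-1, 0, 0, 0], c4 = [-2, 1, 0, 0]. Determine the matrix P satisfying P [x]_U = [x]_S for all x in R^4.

Take x = bj: its U-coordinates are the j-th standard unit vector, so P e_j — column j of P — equals [bj]_S.
b1 = -c1 + 2c2 + c3 + 2c4, giving column 1 = [-1, 2, 1, 2]; repeating for each j gives P = [[-1, -2, -1, -1], [2, -2, 1, -2], [1, 0, 1, 1], [2, 0, 2, -2]].

[[-1, -2, -1, -1], [2, -2, 1, -2], [1, 0, 1, 1], [2, 0, 2, -2]]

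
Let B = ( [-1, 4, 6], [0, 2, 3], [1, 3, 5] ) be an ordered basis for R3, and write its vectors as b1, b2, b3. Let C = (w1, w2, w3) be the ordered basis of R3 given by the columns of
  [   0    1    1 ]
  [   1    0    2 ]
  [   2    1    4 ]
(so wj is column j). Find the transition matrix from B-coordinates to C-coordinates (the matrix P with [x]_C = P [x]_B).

Column j of P is [bj]_C, since P maps B-coordinates to C-coordinates.
Expressing b1 in C: b1 = 2w1 - 2w2 + w3, so column 1 of P is [2, -2, 1].
Doing the same for each bj gives P = [[2, 0, -1], [-2, -1, -1], [1, 1, 2]].

[[2, 0, -1], [-2, -1, -1], [1, 1, 2]]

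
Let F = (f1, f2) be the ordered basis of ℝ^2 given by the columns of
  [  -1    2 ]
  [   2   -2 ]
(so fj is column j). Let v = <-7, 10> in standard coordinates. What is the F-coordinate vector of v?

<3, -2>

We seek scalars with c_1 f1 + c_2 f2 = v; equivalently solve M c = v where the columns of M are f1, f2.
System: -c_1 + 2c_2 = -7, 2c_1 - 2c_2 = 10; solving gives c_1 = 3, c_2 = -2.
Check: 3f1 - 2f2 = <-7, 10>.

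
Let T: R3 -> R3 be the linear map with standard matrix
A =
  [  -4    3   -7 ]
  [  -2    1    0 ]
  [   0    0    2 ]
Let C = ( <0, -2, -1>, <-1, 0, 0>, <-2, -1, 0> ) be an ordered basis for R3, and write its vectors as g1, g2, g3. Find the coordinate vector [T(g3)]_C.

Compute T(g3) = A g3 = <5, 3, 0> in standard coordinates.
Then write this in C-coordinates: solve for y in y_1 g1 + ... + y_3 g3 = <5, 3, 0>.
This gives y = <0, 1, -3>, which is column 3 of [T]_C.

<0, 1, -3>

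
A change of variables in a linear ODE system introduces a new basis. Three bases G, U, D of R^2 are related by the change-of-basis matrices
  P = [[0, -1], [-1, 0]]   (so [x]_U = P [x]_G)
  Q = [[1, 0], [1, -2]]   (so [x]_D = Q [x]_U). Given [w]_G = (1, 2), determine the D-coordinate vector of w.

Composing the changes, [w]_D = Q P [w]_G.
Q P = [[0, -1], [2, -1]]; applying this to (1, 2) gives (-2, 0).

(-2, 0)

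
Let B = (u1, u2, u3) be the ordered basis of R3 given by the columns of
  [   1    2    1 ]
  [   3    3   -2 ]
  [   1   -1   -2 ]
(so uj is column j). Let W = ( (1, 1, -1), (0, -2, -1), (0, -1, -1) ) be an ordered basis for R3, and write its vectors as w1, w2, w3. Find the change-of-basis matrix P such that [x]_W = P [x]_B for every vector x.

[[1, 2, 1], [0, 0, 2], [-2, -1, -1]]

Let M have columns uj and N have columns wj. Then for every x, N [x]_W = x = M [x]_B, so P = N^(-1) M.
Since det N = 1, N^(-1) has integer entries; multiplying gives P = [[1, 2, 1], [0, 0, 2], [-2, -1, -1]].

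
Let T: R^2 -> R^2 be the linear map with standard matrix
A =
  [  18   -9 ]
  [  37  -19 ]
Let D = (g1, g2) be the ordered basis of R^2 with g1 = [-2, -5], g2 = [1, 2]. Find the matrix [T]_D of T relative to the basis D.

[[-3, 1], [3, 2]]

With P the matrix whose columns are g1, g2, [T]_D = P^(-1) A P.
Column by column: T(g1) = A g1 = [9, 21]; its D-coordinates [-3, 3] give column 1.
Continuing for each basis vector yields [T]_D = [[-3, 1], [3, 2]].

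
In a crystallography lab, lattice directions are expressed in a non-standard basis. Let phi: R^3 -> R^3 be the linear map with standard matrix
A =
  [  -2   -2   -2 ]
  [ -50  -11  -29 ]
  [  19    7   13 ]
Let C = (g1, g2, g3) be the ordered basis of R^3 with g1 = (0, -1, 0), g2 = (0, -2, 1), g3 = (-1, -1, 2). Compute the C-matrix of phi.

[[-3, 3, -3], [-3, 3, 0], [-2, -2, 0]]

Let P have columns g1, ..., g3. Then [phi]_C = P^(-1) A P.
Here det P = 1, so P^(-1) is integer; computing A P first and then P^(-1)(A P) gives [[-3, 3, -3], [-3, 3, 0], [-2, -2, 0]].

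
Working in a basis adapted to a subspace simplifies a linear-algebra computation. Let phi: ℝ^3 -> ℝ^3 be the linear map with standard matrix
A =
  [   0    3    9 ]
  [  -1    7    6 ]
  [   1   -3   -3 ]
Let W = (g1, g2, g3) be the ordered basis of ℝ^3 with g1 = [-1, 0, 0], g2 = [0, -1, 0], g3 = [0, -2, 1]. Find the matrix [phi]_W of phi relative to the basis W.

[[0, 3, -3], [1, 1, 2], [-1, 3, 3]]

The j-th column of [phi]_W is [phi(gj)]_W.
phi(g1) = A g1 = [0, 1, -1] = 0·g1 + g2 - g3, so column 1 is [0, 1, -1].
Repeating for g2, g3 and assembling the columns gives [[0, 3, -3], [1, 1, 2], [-1, 3, 3]].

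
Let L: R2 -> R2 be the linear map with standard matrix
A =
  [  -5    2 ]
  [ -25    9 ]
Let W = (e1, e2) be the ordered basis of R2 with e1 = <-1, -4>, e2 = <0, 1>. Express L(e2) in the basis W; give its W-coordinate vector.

<-2, 1>

Column 2 of [L]_W is the W-coordinate vector of L(e2).
In standard coordinates L(e2) = A e2 = <2, 9>.
Converting to W: <2, 9> = -2e1 + e2, so the coordinate vector is <-2, 1>.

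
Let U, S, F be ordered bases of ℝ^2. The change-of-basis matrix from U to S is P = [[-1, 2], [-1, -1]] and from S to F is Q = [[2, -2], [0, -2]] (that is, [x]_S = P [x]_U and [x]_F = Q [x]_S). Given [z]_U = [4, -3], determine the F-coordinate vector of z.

[-18, 2]

First [z]_S = P [z]_U = [-10, -1].
Then [z]_F = Q [z]_S = [-18, 2].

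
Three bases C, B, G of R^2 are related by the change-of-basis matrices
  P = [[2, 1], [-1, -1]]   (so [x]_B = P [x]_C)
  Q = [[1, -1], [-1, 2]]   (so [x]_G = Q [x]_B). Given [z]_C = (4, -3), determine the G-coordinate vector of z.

(6, -7)

Apply P to get B-coordinates (5, -1), then Q to get G-coordinates.
The result is [z]_G = (6, -7).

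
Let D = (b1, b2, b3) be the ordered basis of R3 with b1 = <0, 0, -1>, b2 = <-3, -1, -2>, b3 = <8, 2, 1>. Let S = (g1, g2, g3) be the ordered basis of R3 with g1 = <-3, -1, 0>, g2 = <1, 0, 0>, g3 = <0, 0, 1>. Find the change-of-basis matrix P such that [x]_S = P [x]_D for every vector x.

[[0, 1, -2], [0, 0, 2], [-1, -2, 1]]

Column j of P is [bj]_S, since P maps D-coordinates to S-coordinates.
Expressing b1 in S: b1 = 0·g1 + 0·g2 - g3, so column 1 of P is <0, 0, -1>.
Doing the same for each bj gives P = [[0, 1, -2], [0, 0, 2], [-1, -2, 1]].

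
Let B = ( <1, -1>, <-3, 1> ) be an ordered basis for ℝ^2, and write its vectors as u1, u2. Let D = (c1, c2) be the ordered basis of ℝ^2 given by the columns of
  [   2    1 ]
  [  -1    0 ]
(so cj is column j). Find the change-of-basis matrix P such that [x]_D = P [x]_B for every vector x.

Column j of P is [uj]_D, since P maps B-coordinates to D-coordinates.
Expressing u1 in D: u1 = c1 - c2, so column 1 of P is <1, -1>.
Doing the same for each uj gives P = [[1, -1], [-1, -1]].

[[1, -1], [-1, -1]]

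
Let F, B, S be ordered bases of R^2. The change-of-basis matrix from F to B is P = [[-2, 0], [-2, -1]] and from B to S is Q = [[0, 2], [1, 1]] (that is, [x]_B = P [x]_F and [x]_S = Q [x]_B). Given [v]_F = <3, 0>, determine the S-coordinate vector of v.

First [v]_B = P [v]_F = <-6, -6>.
Then [v]_S = Q [v]_B = <-12, -12>.

<-12, -12>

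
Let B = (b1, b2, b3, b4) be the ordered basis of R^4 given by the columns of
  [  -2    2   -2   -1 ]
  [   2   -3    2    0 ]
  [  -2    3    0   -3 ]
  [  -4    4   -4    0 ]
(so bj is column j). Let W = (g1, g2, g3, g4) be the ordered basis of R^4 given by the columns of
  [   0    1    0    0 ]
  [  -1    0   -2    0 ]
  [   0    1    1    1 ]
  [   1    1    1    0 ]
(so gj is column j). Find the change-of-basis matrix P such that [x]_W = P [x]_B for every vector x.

Column j of P is [bj]_W, since P maps B-coordinates to W-coordinates.
Expressing b1 in W: b1 = -2g1 - 2g2 + 0·g3 + 0·g4, so column 1 of P is (-2, -2, 0, 0).
Doing the same for each bj gives P = [[-2, 1, -2, 2], [-2, 2, -2, -1], [0, 1, 0, -1], [0, 0, 2, -1]].

[[-2, 1, -2, 2], [-2, 2, -2, -1], [0, 1, 0, -1], [0, 0, 2, -1]]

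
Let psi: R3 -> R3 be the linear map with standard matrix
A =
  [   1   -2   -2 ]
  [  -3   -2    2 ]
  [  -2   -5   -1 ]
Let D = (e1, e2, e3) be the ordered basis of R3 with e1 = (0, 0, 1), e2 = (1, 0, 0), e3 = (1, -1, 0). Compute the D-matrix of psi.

[[-1, -2, 3], [0, -2, 2], [-2, 3, 1]]

With P the matrix whose columns are e1, ..., e3, [psi]_D = P^(-1) A P.
Column by column: psi(e1) = A e1 = (-2, 2, -1); its D-coordinates (-1, 0, -2) give column 1.
Continuing for each basis vector yields [psi]_D = [[-1, -2, 3], [0, -2, 2], [-2, 3, 1]].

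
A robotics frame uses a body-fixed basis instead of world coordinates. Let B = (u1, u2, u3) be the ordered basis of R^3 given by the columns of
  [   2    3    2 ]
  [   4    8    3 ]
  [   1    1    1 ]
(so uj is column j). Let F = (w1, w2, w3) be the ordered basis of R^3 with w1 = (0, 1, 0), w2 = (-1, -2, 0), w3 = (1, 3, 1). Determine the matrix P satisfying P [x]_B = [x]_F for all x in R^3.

Column j of P is [uj]_F, since P maps B-coordinates to F-coordinates.
Expressing u1 in F: u1 = -w1 - w2 + w3, so column 1 of P is (-1, -1, 1).
Doing the same for each uj gives P = [[-1, 1, -2], [-1, -2, -1], [1, 1, 1]].

[[-1, 1, -2], [-1, -2, -1], [1, 1, 1]]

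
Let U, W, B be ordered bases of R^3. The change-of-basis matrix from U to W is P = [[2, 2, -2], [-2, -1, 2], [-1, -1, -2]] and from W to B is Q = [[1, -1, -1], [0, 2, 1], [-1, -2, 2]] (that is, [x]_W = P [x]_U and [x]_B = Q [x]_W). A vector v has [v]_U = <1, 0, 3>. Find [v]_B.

<-1, 1, -18>

Composing the changes, [v]_B = Q P [v]_U.
Q P = [[5, 4, -2], [-5, -3, 2], [0, -2, -6]]; applying this to <1, 0, 3> gives <-1, 1, -18>.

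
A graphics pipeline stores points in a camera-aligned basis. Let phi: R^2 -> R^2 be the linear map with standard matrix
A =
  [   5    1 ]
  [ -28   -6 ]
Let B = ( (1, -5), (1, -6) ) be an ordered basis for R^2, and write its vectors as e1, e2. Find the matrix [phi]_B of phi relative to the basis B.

The j-th column of [phi]_B is [phi(ej)]_B.
phi(e1) = A e1 = (0, 2) = 2e1 - 2e2, so column 1 is (2, -2).
Repeating for e2 and assembling the columns gives [[2, 2], [-2, -3]].

[[2, 2], [-2, -3]]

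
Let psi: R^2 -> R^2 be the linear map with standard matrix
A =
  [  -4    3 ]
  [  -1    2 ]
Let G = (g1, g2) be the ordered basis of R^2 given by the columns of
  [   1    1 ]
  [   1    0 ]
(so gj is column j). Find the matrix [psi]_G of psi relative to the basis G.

The j-th column of [psi]_G is [psi(gj)]_G.
psi(g1) = A g1 = [-1, 1] = g1 - 2g2, so column 1 is [1, -2].
Repeating for g2 and assembling the columns gives [[1, -1], [-2, -3]].

[[1, -1], [-2, -3]]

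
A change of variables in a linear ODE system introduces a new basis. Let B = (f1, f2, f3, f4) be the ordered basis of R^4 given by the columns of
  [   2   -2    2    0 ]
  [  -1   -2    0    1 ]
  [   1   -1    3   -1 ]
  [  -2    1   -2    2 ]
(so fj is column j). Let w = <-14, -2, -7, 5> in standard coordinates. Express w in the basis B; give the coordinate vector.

<-4, 1, -2, -4>

[w]_B is the unique c with M c = w, where M has columns f1, ..., f4.
Row-reducing the augmented matrix [M | w] gives c = (-4, 1, -2, -4).
Check: -4f1 + f2 - 2f3 - 4f4 = <-14, -2, -7, 5>.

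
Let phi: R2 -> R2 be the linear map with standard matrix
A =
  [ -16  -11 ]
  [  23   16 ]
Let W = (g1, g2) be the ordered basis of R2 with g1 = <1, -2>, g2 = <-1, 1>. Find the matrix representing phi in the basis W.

[[3, 2], [-3, -3]]

The j-th column of [phi]_W is [phi(gj)]_W.
phi(g1) = A g1 = <6, -9> = 3g1 - 3g2, so column 1 is <3, -3>.
Repeating for g2 and assembling the columns gives [[3, 2], [-3, -3]].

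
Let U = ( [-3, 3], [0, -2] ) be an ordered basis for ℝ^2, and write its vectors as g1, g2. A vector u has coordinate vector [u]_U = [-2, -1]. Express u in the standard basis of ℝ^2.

u = M [u]_U, where M has columns g1, g2.
Carrying out the matrix-vector product, u = [6, -4].

[6, -4]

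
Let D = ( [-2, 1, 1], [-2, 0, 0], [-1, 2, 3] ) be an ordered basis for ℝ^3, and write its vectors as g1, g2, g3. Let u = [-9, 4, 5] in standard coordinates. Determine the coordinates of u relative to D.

[u]_D is the unique c with M c = u, where M has columns g1, ..., g3.
Row-reducing the augmented matrix [M | u] gives c = (2, 2, 1).
Check: 2g1 + 2g2 + g3 = [-9, 4, 5].

[2, 2, 1]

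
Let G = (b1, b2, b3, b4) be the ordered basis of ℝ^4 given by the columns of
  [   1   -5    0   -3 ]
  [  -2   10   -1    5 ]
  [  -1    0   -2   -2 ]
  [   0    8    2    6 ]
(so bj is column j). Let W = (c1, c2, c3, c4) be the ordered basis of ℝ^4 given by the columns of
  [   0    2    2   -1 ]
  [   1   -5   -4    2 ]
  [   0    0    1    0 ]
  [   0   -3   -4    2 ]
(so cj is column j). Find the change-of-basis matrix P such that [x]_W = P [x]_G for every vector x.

Let M have columns bj and N have columns cj. Then for every x, N [x]_W = x = M [x]_G, so P = N^(-1) M.
Since det N = -1, N^(-1) has integer entries; multiplying gives P = [[2, -2, 1, -1], [2, -2, 2, 0], [-1, 0, -2, -2], [1, 1, 0, -1]].

[[2, -2, 1, -1], [2, -2, 2, 0], [-1, 0, -2, -2], [1, 1, 0, -1]]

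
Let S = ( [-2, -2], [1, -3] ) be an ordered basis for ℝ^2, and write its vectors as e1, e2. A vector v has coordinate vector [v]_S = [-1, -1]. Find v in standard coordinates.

[1, 5]

v = M [v]_S, where M has columns e1, e2.
Carrying out the matrix-vector product, v = [1, 5].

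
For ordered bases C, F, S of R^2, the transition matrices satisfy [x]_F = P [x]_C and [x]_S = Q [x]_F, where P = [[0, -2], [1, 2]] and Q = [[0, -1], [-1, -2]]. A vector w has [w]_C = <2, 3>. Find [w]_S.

<-8, -10>

Composing the changes, [w]_S = Q P [w]_C.
Q P = [[-1, -2], [-2, -2]]; applying this to <2, 3> gives <-8, -10>.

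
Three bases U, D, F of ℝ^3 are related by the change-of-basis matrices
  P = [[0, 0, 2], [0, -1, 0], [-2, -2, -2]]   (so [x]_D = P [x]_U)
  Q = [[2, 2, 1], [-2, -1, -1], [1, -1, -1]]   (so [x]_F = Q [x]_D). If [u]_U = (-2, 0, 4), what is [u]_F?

(12, -12, 12)

Composing the changes, [u]_F = Q P [u]_U.
Q P = [[-2, -4, 2], [2, 3, -2], [2, 3, 4]]; applying this to (-2, 0, 4) gives (12, -12, 12).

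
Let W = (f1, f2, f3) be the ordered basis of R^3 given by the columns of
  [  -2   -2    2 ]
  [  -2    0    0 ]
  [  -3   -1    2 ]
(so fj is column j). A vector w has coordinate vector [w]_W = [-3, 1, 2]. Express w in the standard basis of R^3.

[8, 6, 12]

w = M [w]_W, where M has columns f1, ..., f3.
Carrying out the matrix-vector product, w = [8, 6, 12].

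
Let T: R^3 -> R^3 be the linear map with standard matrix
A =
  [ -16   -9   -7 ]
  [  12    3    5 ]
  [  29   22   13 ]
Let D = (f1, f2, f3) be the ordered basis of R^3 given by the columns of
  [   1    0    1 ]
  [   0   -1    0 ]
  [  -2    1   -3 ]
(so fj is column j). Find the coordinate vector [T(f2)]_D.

Column 2 of [T]_D is the D-coordinate vector of T(f2).
In standard coordinates T(f2) = A f2 = [2, 2, -9].
Converting to D: [2, 2, -9] = -f1 - 2f2 + 3f3, so the coordinate vector is [-1, -2, 3].

[-1, -2, 3]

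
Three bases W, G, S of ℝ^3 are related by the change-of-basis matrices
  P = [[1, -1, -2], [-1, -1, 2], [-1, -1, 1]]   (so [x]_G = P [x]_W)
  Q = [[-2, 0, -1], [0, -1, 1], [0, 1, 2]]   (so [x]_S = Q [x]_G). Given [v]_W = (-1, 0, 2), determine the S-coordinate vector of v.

(7, -2, 11)

First [v]_G = P [v]_W = (-5, 5, 3).
Then [v]_S = Q [v]_G = (7, -2, 11).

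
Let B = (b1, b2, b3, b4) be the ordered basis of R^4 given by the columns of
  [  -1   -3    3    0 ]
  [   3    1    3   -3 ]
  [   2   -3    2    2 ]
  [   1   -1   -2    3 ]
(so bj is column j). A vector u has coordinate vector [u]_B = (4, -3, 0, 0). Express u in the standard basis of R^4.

The coordinates say u = 4b1 - 3b2 + 0·b3 + 0·b4; adding the scaled basis vectors gives (5, 9, 17, 7).

(5, 9, 17, 7)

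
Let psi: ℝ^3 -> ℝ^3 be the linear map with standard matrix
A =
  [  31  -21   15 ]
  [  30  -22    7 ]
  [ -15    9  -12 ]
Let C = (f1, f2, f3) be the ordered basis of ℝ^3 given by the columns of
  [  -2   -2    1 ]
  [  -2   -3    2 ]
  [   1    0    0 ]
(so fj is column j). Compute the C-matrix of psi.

The j-th column of [psi]_C is [psi(fj)]_C.
psi(f1) = A f1 = <-5, -9, 0> = 0·f1 + f2 - 3f3, so column 1 is <0, 1, -3>.
Repeating for f2, f3 and assembling the columns gives [[0, 3, 3], [1, -2, 2], [-3, 3, -1]].

[[0, 3, 3], [1, -2, 2], [-3, 3, -1]]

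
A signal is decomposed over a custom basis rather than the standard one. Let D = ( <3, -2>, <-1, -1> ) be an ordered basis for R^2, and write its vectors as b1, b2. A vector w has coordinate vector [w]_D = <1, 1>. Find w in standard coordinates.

By definition w = b1 + b2.
Summing componentwise gives <2, -3>.

<2, -3>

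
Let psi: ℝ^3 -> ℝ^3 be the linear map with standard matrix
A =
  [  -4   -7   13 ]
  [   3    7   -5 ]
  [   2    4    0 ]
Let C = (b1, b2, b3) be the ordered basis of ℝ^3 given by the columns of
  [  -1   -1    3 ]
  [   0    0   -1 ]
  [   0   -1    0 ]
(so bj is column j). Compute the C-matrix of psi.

With P the matrix whose columns are b1, ..., b3, [psi]_C = P^(-1) A P.
Column by column: psi(b1) = A b1 = [4, -3, -2]; its C-coordinates [3, 2, 3] give column 1.
Continuing for each basis vector yields [psi]_C = [[3, 1, 1], [2, 2, -2], [3, -2, -2]].

[[3, 1, 1], [2, 2, -2], [3, -2, -2]]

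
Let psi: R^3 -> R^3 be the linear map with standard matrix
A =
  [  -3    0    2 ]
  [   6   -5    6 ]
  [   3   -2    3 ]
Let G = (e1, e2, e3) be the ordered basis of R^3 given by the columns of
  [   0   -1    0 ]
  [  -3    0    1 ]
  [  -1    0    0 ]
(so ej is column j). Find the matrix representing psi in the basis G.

[[-3, 3, 2], [2, -3, 0], [0, 3, 1]]

Let P have columns e1, ..., e3. Then [psi]_G = P^(-1) A P.
Here det P = 1, so P^(-1) is integer; computing A P first and then P^(-1)(A P) gives [[-3, 3, 2], [2, -3, 0], [0, 3, 1]].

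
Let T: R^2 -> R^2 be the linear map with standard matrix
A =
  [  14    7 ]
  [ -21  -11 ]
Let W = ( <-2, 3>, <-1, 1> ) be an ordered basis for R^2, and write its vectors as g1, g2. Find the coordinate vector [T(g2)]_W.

Column 2 of [T]_W is the W-coordinate vector of T(g2).
In standard coordinates T(g2) = A g2 = <-7, 10>.
Converting to W: <-7, 10> = 3g1 + g2, so the coordinate vector is <3, 1>.

<3, 1>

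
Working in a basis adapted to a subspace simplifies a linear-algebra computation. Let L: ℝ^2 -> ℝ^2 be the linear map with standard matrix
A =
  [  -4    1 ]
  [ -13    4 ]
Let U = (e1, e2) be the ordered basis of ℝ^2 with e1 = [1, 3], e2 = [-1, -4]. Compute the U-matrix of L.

[[-3, 3], [-2, 3]]

Let P have columns e1, e2. Then [L]_U = P^(-1) A P.
Here det P = -1, so P^(-1) is integer; computing A P first and then P^(-1)(A P) gives [[-3, 3], [-2, 3]].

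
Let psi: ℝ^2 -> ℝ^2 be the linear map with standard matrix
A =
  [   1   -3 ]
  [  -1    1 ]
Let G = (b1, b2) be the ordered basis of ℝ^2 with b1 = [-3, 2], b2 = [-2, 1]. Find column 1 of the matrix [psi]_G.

[1, 3]

Column 1 of [psi]_G is the G-coordinate vector of psi(b1).
In standard coordinates psi(b1) = A b1 = [-9, 5].
Converting to G: [-9, 5] = b1 + 3b2, so the coordinate vector is [1, 3].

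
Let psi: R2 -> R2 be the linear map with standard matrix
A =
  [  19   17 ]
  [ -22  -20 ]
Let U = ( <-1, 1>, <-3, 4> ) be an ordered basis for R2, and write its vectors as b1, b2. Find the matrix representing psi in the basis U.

[[2, -2], [0, -3]]

The j-th column of [psi]_U is [psi(bj)]_U.
psi(b1) = A b1 = <-2, 2> = 2b1 + 0·b2, so column 1 is <2, 0>.
Repeating for b2 and assembling the columns gives [[2, -2], [0, -3]].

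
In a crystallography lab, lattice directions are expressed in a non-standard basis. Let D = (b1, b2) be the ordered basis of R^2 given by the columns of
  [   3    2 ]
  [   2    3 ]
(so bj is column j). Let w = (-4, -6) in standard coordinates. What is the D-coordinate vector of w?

[w]_D is the unique c with M c = w, where M has columns b1, b2.
System: 3c_1 + 2c_2 = -4, 2c_1 + 3c_2 = -6; solving gives c_1 = 0, c_2 = -2.
Check: 0·b1 - 2b2 = (-4, -6).

(0, -2)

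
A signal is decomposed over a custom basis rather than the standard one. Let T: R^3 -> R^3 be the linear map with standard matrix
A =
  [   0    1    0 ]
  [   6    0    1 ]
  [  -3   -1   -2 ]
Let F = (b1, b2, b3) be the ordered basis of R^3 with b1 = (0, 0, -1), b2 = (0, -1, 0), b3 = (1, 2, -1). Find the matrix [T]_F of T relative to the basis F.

[[-2, 0, 1], [1, -2, -1], [0, -1, 2]]

The j-th column of [T]_F is [T(bj)]_F.
T(b1) = A b1 = (0, -1, 2) = -2b1 + b2 + 0·b3, so column 1 is (-2, 1, 0).
Repeating for b2, b3 and assembling the columns gives [[-2, 0, 1], [1, -2, -1], [0, -1, 2]].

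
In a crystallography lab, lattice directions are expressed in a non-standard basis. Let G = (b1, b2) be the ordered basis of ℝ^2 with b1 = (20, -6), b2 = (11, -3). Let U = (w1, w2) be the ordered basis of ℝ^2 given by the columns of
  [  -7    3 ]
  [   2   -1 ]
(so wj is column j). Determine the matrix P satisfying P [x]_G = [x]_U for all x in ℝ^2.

Take x = bj: its G-coordinates are the j-th standard unit vector, so P e_j — column j of P — equals [bj]_U.
b1 = -2w1 + 2w2, giving column 1 = (-2, 2); repeating for each j gives P = [[-2, -2], [2, -1]].

[[-2, -2], [2, -1]]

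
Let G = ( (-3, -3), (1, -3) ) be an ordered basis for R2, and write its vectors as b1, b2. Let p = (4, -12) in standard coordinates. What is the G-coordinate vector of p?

We seek scalars with c_1 b1 + c_2 b2 = p; equivalently solve M c = p where the columns of M are b1, b2.
System: -3c_1 + c_2 = 4, -3c_1 - 3c_2 = -12; solving gives c_1 = 0, c_2 = 4.
Check: 0·b1 + 4b2 = (4, -12).

(0, 4)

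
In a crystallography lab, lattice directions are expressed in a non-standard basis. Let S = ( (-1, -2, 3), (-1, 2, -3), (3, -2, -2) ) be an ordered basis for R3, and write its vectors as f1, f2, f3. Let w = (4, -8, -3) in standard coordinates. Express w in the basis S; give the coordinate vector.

(3, 2, 3)

Write w = c_1 f1 + ... + c_3 f3 and solve for the c_i.
Gaussian elimination on [M | w] yields c = (3, 2, 3).
Check: 3f1 + 2f2 + 3f3 = (4, -8, -3).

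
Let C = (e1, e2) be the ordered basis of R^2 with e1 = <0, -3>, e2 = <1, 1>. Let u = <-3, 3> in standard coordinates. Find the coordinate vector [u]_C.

<-2, -3>

Write u = c_1 e1 + c_2 e2 and solve for the c_i.
System: 0c_1 + c_2 = -3, -3c_1 + c_2 = 3; solving gives c_1 = -2, c_2 = -3.
Check: -2e1 - 3e2 = <-3, 3>.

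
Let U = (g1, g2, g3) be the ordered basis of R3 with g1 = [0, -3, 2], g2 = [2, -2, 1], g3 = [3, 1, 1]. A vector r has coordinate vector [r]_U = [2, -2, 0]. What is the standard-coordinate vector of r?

The coordinates say r = 2g1 - 2g2 + 0·g3; adding the scaled basis vectors gives [-4, -2, 2].

[-4, -2, 2]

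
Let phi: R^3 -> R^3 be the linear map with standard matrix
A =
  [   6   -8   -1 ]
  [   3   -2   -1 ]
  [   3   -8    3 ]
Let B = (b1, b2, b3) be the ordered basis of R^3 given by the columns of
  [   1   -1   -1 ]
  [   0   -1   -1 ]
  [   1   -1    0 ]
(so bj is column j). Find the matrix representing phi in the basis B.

[[3, 3, 3], [-3, 1, -2], [1, -1, 3]]

Let P have columns b1, ..., b3. Then [phi]_B = P^(-1) A P.
Here det P = -1, so P^(-1) is integer; computing A P first and then P^(-1)(A P) gives [[3, 3, 3], [-3, 1, -2], [1, -1, 3]].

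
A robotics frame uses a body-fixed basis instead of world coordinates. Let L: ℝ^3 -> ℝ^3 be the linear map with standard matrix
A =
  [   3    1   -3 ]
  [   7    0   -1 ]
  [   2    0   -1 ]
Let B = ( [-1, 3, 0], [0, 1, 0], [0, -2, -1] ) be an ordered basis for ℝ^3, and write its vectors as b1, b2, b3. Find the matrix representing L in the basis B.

[[0, -1, -1], [-3, 3, 2], [2, 0, -1]]

The j-th column of [L]_B is [L(bj)]_B.
L(b1) = A b1 = [0, -7, -2] = 0·b1 - 3b2 + 2b3, so column 1 is [0, -3, 2].
Repeating for b2, b3 and assembling the columns gives [[0, -1, -1], [-3, 3, 2], [2, 0, -1]].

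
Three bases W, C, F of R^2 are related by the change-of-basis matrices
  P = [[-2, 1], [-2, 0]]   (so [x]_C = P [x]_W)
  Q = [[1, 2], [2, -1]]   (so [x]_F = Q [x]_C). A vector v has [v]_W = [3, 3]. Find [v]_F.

First [v]_C = P [v]_W = [-3, -6].
Then [v]_F = Q [v]_C = [-15, 0].

[-15, 0]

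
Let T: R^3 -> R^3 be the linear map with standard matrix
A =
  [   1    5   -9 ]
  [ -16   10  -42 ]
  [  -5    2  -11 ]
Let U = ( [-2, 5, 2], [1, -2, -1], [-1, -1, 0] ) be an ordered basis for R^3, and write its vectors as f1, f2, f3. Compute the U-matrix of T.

The j-th column of [T]_U is [T(fj)]_U.
T(f1) = A f1 = [5, -2, -2] = -f1 + 0·f2 - 3f3, so column 1 is [-1, 0, -3].
Repeating for f2, f3 and assembling the columns gives [[-1, 0, 3], [0, -2, 3], [-3, -2, 3]].

[[-1, 0, 3], [0, -2, 3], [-3, -2, 3]]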